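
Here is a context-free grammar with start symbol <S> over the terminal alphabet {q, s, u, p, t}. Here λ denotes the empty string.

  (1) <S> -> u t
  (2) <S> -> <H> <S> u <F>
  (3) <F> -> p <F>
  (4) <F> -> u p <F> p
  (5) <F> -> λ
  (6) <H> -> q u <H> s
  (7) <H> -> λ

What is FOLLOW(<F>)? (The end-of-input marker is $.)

FIRST(<F>) = {λ, p, u}
FIRST(<H>) = {λ, q}
FIRST(<S>) = {q, u}  (via <H> <S> u <F>)
FOLLOW(<S>) includes $ since <S> is the start symbol.
FOLLOW(<S>): in <S>-><H> <S> u <F>, <S> is followed by u <F> with FIRST {u}. Thus FOLLOW(<S>) = {$, u}.
FOLLOW(<F>): in <S>-><H> <S> u <F>, the suffix after <F> is empty, so FOLLOW(<F>) ⊇ FOLLOW(<S>) = {$, u}; in <F>->p <F>, the suffix after <F> is empty (adds nothing new); in <F>->u p <F> p, <F> is followed by p with FIRST {p}. Thus FOLLOW(<F>) = {$, p, u}.
FOLLOW(<H>): in <S>-><H> <S> u <F>, <H> is followed by <S> u <F> with FIRST {q, u}; in <H>->q u <H> s, <H> is followed by s with FIRST {s}. Thus FOLLOW(<H>) = {q, s, u}.

{$, p, u}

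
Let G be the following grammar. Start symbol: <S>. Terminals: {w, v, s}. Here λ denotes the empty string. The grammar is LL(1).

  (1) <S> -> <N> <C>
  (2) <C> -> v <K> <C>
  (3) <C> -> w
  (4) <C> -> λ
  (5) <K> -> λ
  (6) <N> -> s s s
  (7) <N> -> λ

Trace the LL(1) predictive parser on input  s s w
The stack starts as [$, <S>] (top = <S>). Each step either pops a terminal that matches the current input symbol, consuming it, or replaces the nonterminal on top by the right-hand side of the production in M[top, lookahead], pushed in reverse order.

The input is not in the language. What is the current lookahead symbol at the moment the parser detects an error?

w

step 1: stack=$ <S>  input=s s w $  — expand <S> -> <N> <C>
step 2: stack=$ <C> <N>  input=s s w $  — expand <N> -> s s s
step 3: stack=$ <C> s s s  input=s s w $  — match s
step 4: stack=$ <C> s s  input=s w $  — match s
step 5: stack=$ <C> s  input=w $  — error: top is terminal s but lookahead is w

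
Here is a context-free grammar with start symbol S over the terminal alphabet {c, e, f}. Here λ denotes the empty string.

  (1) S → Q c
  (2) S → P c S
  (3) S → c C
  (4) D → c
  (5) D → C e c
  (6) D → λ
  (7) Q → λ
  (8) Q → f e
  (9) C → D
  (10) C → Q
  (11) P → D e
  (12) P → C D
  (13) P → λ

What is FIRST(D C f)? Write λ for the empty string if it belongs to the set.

{c, e, f}

FIRST(Q) = {λ, f}
FIRST(S) = {c, e, f}  (via Q c, P c S)
FIRST(D) = {λ, c, e, f}  (via C e c)
FIRST(C) = {λ, c, e, f}  (via D, Q)
FIRST(P) = {λ, c, e, f}  (via D e, C D)
FIRST(D C f): take FIRST of each symbol in turn, carrying on past any symbol whose FIRST contains λ; result {c, e, f}.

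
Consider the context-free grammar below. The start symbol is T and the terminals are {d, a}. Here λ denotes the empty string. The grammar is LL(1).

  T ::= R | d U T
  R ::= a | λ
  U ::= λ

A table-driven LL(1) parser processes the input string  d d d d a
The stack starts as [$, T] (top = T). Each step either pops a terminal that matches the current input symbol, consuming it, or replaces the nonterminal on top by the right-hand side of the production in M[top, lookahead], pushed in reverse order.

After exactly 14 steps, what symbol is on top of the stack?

a

step 1: stack=$ T  input=d d d d a $  — expand T ::= d U T
step 2: stack=$ T U d  input=d d d d a $  — match d
step 3: stack=$ T U  input=d d d a $  — expand U ::= λ
step 4: stack=$ T  input=d d d a $  — expand T ::= d U T
step 5: stack=$ T U d  input=d d d a $  — match d
step 6: stack=$ T U  input=d d a $  — expand U ::= λ
step 7: stack=$ T  input=d d a $  — expand T ::= d U T
step 8: stack=$ T U d  input=d d a $  — match d
step 9: stack=$ T U  input=d a $  — expand U ::= λ
step 10: stack=$ T  input=d a $  — expand T ::= d U T
step 11: stack=$ T U d  input=d a $  — match d
step 12: stack=$ T U  input=a $  — expand U ::= λ
step 13: stack=$ T  input=a $  — expand T ::= R
step 14: stack=$ R  input=a $  — expand R ::= a
Stack after step 14: $ a (top = a).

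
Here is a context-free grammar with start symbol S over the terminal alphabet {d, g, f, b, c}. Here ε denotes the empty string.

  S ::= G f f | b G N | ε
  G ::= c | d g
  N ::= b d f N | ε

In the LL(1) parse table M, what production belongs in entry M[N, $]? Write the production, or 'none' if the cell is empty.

FIRST(G): from G::=c we get {c}; from G::=d g we get {d}. So FIRST(G) = {c, d}.
FIRST(N): from N::=b d f N we get {b}; from N::=ε we get {ε}. So FIRST(N) = {ε, b}.
FIRST(S): from S::=G f f we get {c, d}; from S::=b G N we get {b}; from S::=ε we get {ε}. So FIRST(S) = {ε, b, c, d}.
FOLLOW(S) includes $ since S is the start symbol.
FOLLOW(S): S appears on no right-hand side. Thus FOLLOW(S) = {$}.
FOLLOW(N): in S::=b G N, the suffix after N is empty, so FOLLOW(N) ⊇ FOLLOW(S) = {$}; in N::=b d f N, the suffix after N is empty (adds nothing new). Thus FOLLOW(N) = {$}.
For N ::= b d f N: FIRST(b d f N) = {b}, so it goes in M[N, t] for t ∈ {b}.
For N ::= ε: FIRST(ε) = {ε}, so it goes in M[N, t] for t ∈ {}; since ε ∈ FIRST, also for every t ∈ FOLLOW(N) = {$}.

N ::= ε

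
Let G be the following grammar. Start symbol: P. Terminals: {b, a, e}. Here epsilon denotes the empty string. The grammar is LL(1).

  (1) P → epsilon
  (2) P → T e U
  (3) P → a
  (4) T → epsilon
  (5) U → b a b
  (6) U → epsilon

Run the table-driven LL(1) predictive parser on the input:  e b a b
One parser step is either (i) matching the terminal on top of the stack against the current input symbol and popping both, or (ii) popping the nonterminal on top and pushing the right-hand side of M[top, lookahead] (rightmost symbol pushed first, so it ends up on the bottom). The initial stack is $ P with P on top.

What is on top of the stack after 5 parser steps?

     Stack    Input      Action
  1  $ P      e b a b $  expand P → T e U
  2  $ U e T  e b a b $  expand T → epsilon
  3  $ U e    e b a b $  match e
  4  $ U      b a b $    expand U → b a b
  5  $ b a b  b a b $    match b
Stack after step 5: $ b a (top = a).

a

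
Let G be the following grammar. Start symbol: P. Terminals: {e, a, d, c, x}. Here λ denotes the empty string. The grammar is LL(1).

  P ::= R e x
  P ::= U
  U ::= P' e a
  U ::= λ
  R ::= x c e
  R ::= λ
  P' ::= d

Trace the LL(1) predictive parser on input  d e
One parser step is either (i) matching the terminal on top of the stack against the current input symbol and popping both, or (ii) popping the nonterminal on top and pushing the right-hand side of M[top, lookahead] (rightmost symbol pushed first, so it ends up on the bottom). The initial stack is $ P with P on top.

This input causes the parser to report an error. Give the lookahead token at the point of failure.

step 1: stack=$ P  input=d e $  — expand P ::= U
step 2: stack=$ U  input=d e $  — expand U ::= P' e a
step 3: stack=$ a e P'  input=d e $  — expand P' ::= d
step 4: stack=$ a e d  input=d e $  — match d
step 5: stack=$ a e  input=e $  — match e
step 6: stack=$ a  input=$  — error: top is terminal a but lookahead is $

$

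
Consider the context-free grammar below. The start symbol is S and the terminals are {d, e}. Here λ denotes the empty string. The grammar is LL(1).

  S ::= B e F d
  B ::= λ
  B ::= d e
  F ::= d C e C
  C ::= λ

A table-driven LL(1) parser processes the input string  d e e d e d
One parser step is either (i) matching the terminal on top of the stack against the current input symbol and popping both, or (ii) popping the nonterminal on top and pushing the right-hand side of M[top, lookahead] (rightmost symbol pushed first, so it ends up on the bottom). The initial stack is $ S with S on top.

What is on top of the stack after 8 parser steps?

     Stack        Input          Action
  1  $ S          d e e d e d $  expand S ::= B e F d
  2  $ d F e B    d e e d e d $  expand B ::= d e
  3  $ d F e e d  d e e d e d $  match d
  4  $ d F e e    e e d e d $    match e
  5  $ d F e      e d e d $      match e
  6  $ d F        d e d $        expand F ::= d C e C
  7  $ d C e C d  d e d $        match d
  8  $ d C e C    e d $          expand C ::= λ
Stack after step 8: $ d C e (top = e).

e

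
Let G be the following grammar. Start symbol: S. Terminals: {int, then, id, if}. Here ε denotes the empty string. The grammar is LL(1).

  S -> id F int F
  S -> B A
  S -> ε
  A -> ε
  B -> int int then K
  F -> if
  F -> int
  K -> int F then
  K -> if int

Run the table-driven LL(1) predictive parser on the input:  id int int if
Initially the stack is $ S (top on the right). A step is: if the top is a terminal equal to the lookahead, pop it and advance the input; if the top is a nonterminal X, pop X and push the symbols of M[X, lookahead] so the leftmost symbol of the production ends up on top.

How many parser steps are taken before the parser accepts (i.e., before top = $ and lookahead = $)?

7

step 1: stack=$ S  input=id int int if $  — expand S -> id F int F
step 2: stack=$ F int F id  input=id int int if $  — match id
step 3: stack=$ F int F  input=int int if $  — expand F -> int
step 4: stack=$ F int int  input=int int if $  — match int
step 5: stack=$ F int  input=int if $  — match int
step 6: stack=$ F  input=if $  — expand F -> if
step 7: stack=$ if  input=if $  — match if
Accept reached after 7 steps.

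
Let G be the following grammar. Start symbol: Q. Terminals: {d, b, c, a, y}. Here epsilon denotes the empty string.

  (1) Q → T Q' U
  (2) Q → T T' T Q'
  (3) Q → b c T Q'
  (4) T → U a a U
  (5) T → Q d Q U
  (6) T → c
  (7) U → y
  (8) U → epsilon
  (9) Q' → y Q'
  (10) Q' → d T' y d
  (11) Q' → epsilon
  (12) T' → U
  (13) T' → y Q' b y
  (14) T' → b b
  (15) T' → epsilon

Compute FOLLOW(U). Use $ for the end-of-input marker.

{$, a, b, c, d, y}

FIRST(U) = {epsilon, y}
FIRST(Q') = {epsilon, d, y}
FIRST(T') = {epsilon, b, y}  (via U)
FIRST(Q) = {a, b, c, y}  (via T Q' U, T T' T Q')
FIRST(T) = {a, b, c, y}  (via U a a U, Q d Q U)
FOLLOW(Q) includes $ since Q is the start symbol.
FOLLOW(T'): in Q→T T' T Q', T' is followed by T Q' with FIRST {a, b, c, y}; in Q'→d T' y d, T' is followed by y d with FIRST {y}. Thus FOLLOW(T') = {a, b, c, y}.
FOLLOW(Q): in T→Q d Q U (occurrence 1), Q is followed by d Q U with FIRST {d}; in T→Q d Q U (occurrence 2), Q is followed by U with FIRST {epsilon, y}; in T→Q d Q U (occurrence 2), the suffix after Q is nullable, so FOLLOW(Q) ⊇ FOLLOW(T) = {$, a, b, c, d, y}. Thus FOLLOW(Q) = {$, a, b, c, d, y}.
FOLLOW(T): in Q→T Q' U, T is followed by Q' U with FIRST {epsilon, d, y}; in Q→T Q' U, the suffix after T is nullable, so FOLLOW(T) ⊇ FOLLOW(Q) = {$, a, b, c, d, y}; in Q→T T' T Q' (occurrence 1), T is followed by T' T Q' with FIRST {a, b, c, y}; in Q→T T' T Q' (occurrence 2), T is followed by Q' with FIRST {epsilon, d, y}; in Q→T T' T Q' (occurrence 2), the suffix after T is nullable, so FOLLOW(T) ⊇ FOLLOW(Q) = {$, a, b, c, d, y}; in Q→b c T Q', T is followed by Q' with FIRST {epsilon, d, y}; in Q→b c T Q', the suffix after T is nullable, so FOLLOW(T) ⊇ FOLLOW(Q) = {$, a, b, c, d, y}. Thus FOLLOW(T) = {$, a, b, c, d, y}.
FOLLOW(U): in Q→T Q' U, the suffix after U is empty, so FOLLOW(U) ⊇ FOLLOW(Q) = {$, a, b, c, d, y}; in T→U a a U (occurrence 1), U is followed by a a U with FIRST {a}; in T→U a a U (occurrence 2), the suffix after U is empty, so FOLLOW(U) ⊇ FOLLOW(T) = {$, a, b, c, d, y}; in T→Q d Q U, the suffix after U is empty, so FOLLOW(U) ⊇ FOLLOW(T) = {$, a, b, c, d, y}; in T'→U, the suffix after U is empty, so FOLLOW(U) ⊇ FOLLOW(T') = {a, b, c, y}. Thus FOLLOW(U) = {$, a, b, c, d, y}.
FOLLOW(Q'): in Q→T Q' U, Q' is followed by U with FIRST {epsilon, y}; in Q→T Q' U, the suffix after Q' is nullable, so FOLLOW(Q') ⊇ FOLLOW(Q) = {$, a, b, c, d, y}; in Q→T T' T Q', the suffix after Q' is empty, so FOLLOW(Q') ⊇ FOLLOW(Q) = {$, a, b, c, d, y}; in Q→b c T Q', the suffix after Q' is empty, so FOLLOW(Q') ⊇ FOLLOW(Q) = {$, a, b, c, d, y}; in Q'→y Q', the suffix after Q' is empty (adds nothing new); in T'→y Q' b y, Q' is followed by b y with FIRST {b}. Thus FOLLOW(Q') = {$, a, b, c, d, y}.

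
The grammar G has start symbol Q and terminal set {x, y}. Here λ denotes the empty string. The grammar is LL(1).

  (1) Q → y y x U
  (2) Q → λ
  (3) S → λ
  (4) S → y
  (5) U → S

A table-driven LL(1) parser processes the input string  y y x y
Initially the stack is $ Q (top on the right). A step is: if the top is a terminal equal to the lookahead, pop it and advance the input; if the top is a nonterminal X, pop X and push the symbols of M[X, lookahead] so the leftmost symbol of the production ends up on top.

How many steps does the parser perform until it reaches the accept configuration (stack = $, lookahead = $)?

step 1: stack=$ Q  input=y y x y $  — expand Q → y y x U
step 2: stack=$ U x y y  input=y y x y $  — match y
step 3: stack=$ U x y  input=y x y $  — match y
step 4: stack=$ U x  input=x y $  — match x
step 5: stack=$ U  input=y $  — expand U → S
step 6: stack=$ S  input=y $  — expand S → y
step 7: stack=$ y  input=y $  — match y
Accept reached after 7 steps.

7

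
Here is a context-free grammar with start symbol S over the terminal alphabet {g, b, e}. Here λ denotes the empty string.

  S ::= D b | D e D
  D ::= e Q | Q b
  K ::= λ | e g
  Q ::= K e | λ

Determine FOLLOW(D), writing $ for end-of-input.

FIRST(K) = {λ, e}
FIRST(Q) = {λ, e}  (via K e)
FIRST(D) = {b, e}  (via Q b)
FIRST(S) = {b, e}  (via D b, D e D)
FOLLOW(S) includes $ since S is the start symbol.
FOLLOW(S): S appears on no right-hand side. Thus FOLLOW(S) = {$}.
FOLLOW(D): in S::=D b, D is followed by b with FIRST {b}; in S::=D e D (occurrence 1), D is followed by e D with FIRST {e}; in S::=D e D (occurrence 2), the suffix after D is empty, so FOLLOW(D) ⊇ FOLLOW(S) = {$}. Thus FOLLOW(D) = {$, b, e}.
FOLLOW(K): in Q::=K e, K is followed by e with FIRST {e}. Thus FOLLOW(K) = {e}.
FOLLOW(Q): in D::=e Q, the suffix after Q is empty, so FOLLOW(Q) ⊇ FOLLOW(D) = {$, b, e}; in D::=Q b, Q is followed by b with FIRST {b}. Thus FOLLOW(Q) = {$, b, e}.

{$, b, e}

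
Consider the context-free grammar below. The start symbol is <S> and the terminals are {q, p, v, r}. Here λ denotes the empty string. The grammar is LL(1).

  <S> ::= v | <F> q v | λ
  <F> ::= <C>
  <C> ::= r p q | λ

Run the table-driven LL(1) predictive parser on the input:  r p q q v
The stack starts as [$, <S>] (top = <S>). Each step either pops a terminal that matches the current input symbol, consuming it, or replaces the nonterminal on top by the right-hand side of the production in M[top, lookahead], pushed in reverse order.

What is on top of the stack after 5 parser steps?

q

step 1: stack=$ <S>  input=r p q q v $  — expand <S> ::= <F> q v
step 2: stack=$ v q <F>  input=r p q q v $  — expand <F> ::= <C>
step 3: stack=$ v q <C>  input=r p q q v $  — expand <C> ::= r p q
step 4: stack=$ v q q p r  input=r p q q v $  — match r
step 5: stack=$ v q q p  input=p q q v $  — match p
Stack after step 5: $ v q q (top = q).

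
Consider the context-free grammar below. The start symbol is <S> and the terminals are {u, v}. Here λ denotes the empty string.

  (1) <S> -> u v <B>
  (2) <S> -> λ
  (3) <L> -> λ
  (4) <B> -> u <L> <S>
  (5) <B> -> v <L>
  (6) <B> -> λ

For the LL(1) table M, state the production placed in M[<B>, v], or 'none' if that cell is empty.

<B> -> v <L>

FIRST(<S>): from <S>->u v <B> we get {u}; from <S>->λ we get {λ}. So FIRST(<S>) = {λ, u}.
FIRST(<L>): from <L>->λ we get {λ}. So FIRST(<L>) = {λ}.
FIRST(<B>): from <B>->u <L> <S> we get {u}; from <B>->v <L> we get {v}; from <B>->λ we get {λ}. So FIRST(<B>) = {λ, u, v}.
FOLLOW(<S>) includes $ since <S> is the start symbol.
FOLLOW(<S>): in <B>->u <L> <S>, the suffix after <S> is empty, so FOLLOW(<S>) ⊇ FOLLOW(<B>) = {$}. Thus FOLLOW(<S>) = {$}.
FOLLOW(<B>): in <S>->u v <B>, the suffix after <B> is empty, so FOLLOW(<B>) ⊇ FOLLOW(<S>) = {$}. Thus FOLLOW(<B>) = {$}.
For <B> -> u <L> <S>: FIRST(u <L> <S>) = {u}, so it goes in M[<B>, t] for t ∈ {u}.
For <B> -> v <L>: FIRST(v <L>) = {v}, so it goes in M[<B>, t] for t ∈ {v}.
For <B> -> λ: FIRST(λ) = {λ}, so it goes in M[<B>, t] for t ∈ {}; since λ ∈ FIRST, also for every t ∈ FOLLOW(<B>) = {$}.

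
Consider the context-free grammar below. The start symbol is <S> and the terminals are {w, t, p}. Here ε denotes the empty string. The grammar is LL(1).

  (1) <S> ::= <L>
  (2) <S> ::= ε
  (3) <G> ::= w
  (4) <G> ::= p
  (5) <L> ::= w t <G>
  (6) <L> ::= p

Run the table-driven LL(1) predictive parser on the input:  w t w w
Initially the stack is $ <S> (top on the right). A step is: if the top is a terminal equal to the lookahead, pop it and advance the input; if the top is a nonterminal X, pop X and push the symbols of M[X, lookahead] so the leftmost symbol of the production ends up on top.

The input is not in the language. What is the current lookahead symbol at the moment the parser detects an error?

     Stack      Input      Action
  1  $ <S>      w t w w $  expand <S> ::= <L>
  2  $ <L>      w t w w $  expand <L> ::= w t <G>
  3  $ <G> t w  w t w w $  match w
  4  $ <G> t    t w w $    match t
  5  $ <G>      w w $      expand <G> ::= w
  6  $ w        w w $      match w
  7  $          w $        error: stack empty but input remains

w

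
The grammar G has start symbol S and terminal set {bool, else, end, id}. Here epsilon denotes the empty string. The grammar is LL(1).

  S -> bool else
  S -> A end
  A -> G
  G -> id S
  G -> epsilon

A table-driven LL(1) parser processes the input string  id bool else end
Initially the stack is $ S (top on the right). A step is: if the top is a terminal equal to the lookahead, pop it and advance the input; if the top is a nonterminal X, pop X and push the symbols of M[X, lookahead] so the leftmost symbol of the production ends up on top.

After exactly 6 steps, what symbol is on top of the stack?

else

     Stack            Input               Action
  1  $ S              id bool else end $  expand S -> A end
  2  $ end A          id bool else end $  expand A -> G
  3  $ end G          id bool else end $  expand G -> id S
  4  $ end S id       id bool else end $  match id
  5  $ end S          bool else end $     expand S -> bool else
  6  $ end else bool  bool else end $     match bool
Stack after step 6: $ end else (top = else).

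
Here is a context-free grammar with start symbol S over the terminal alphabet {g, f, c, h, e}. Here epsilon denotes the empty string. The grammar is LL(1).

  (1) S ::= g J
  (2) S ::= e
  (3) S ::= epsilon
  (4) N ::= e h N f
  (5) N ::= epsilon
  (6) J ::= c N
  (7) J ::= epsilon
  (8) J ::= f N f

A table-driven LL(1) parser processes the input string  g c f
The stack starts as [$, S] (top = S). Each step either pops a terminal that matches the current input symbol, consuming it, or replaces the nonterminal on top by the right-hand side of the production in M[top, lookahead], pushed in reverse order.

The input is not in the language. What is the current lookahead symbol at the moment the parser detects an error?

step 1: stack=$ S  input=g c f $  — expand S ::= g J
step 2: stack=$ J g  input=g c f $  — match g
step 3: stack=$ J  input=c f $  — expand J ::= c N
step 4: stack=$ N c  input=c f $  — match c
step 5: stack=$ N  input=f $  — expand N ::= epsilon
step 6: stack=$  input=f $  — error: stack empty but input remains

f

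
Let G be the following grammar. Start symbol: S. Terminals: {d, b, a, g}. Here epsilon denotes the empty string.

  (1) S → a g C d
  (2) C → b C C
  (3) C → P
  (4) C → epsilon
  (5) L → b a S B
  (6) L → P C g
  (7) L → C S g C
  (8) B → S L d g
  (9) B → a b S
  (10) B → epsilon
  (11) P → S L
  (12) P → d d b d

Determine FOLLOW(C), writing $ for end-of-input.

{a, b, d, g}

FIRST(S): from S→a g C d we get {a}. So FIRST(S) = {a}.
FIRST(B): from B→S L d g we get {a}; from B→a b S we get {a}; from B→epsilon we get {epsilon}. So FIRST(B) = {epsilon, a}.
FIRST(P): from P→S L we get {a}; from P→d d b d we get {d}. So FIRST(P) = {a, d}.
FIRST(C): from C→b C C we get {b}; from C→P we get {a, d}; from C→epsilon we get {epsilon}. So FIRST(C) = {epsilon, a, b, d}.
FIRST(L): from L→b a S B we get {b}; from L→P C g we get {a, d}; from L→C S g C we get {a, b, d}. So FIRST(L) = {a, b, d}.
FOLLOW(S) includes $ since S is the start symbol.
FOLLOW(S): in L→b a S B, S is followed by B with FIRST {epsilon, a}; in L→b a S B, the suffix after S is nullable, so FOLLOW(S) ⊇ FOLLOW(L) = {a, b, d, g}; in L→C S g C, S is followed by g C with FIRST {g}; in B→S L d g, S is followed by L d g with FIRST {a, b, d}; in B→a b S, the suffix after S is empty, so FOLLOW(S) ⊇ FOLLOW(B) = {a, b, d, g}; in P→S L, S is followed by L with FIRST {a, b, d}. Thus FOLLOW(S) = {$, a, b, d, g}.
FOLLOW(C): in S→a g C d, C is followed by d with FIRST {d}; in C→b C C (occurrence 1), C is followed by C with FIRST {epsilon, a, b, d}; in C→b C C (occurrence 1), the suffix after C is nullable (adds nothing new); in C→b C C (occurrence 2), the suffix after C is empty (adds nothing new); in L→P C g, C is followed by g with FIRST {g}; in L→C S g C (occurrence 1), C is followed by S g C with FIRST {a}; in L→C S g C (occurrence 2), the suffix after C is empty, so FOLLOW(C) ⊇ FOLLOW(L) = {a, b, d, g}. Thus FOLLOW(C) = {a, b, d, g}.
FOLLOW(P): in C→P, the suffix after P is empty, so FOLLOW(P) ⊇ FOLLOW(C) = {a, b, d, g}; in L→P C g, P is followed by C g with FIRST {a, b, d, g}. Thus FOLLOW(P) = {a, b, d, g}.
FOLLOW(L): in B→S L d g, L is followed by d g with FIRST {d}; in P→S L, the suffix after L is empty, so FOLLOW(L) ⊇ FOLLOW(P) = {a, b, d, g}. Thus FOLLOW(L) = {a, b, d, g}.
FOLLOW(B): in L→b a S B, the suffix after B is empty, so FOLLOW(B) ⊇ FOLLOW(L) = {a, b, d, g}. Thus FOLLOW(B) = {a, b, d, g}.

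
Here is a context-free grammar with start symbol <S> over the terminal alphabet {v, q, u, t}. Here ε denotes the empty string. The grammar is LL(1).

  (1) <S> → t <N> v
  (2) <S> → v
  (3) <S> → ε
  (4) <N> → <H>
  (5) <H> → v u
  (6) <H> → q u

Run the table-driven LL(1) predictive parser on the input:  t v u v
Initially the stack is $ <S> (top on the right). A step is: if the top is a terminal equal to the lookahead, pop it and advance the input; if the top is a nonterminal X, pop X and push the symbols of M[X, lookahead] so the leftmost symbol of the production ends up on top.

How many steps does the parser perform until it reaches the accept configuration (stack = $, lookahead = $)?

7

     Stack      Input      Action
  1  $ <S>      t v u v $  expand <S> → t <N> v
  2  $ v <N> t  t v u v $  match t
  3  $ v <N>    v u v $    expand <N> → <H>
  4  $ v <H>    v u v $    expand <H> → v u
  5  $ v u v    v u v $    match v
  6  $ v u      u v $      match u
  7  $ v        v $        match v
Accept reached after 7 steps.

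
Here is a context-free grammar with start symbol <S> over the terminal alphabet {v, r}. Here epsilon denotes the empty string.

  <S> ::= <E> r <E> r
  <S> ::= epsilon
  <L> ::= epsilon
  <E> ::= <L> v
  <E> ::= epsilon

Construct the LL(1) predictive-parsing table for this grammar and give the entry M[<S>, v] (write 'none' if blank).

<S> ::= <E> r <E> r

FIRST(<L>): from <L>::=epsilon we get {epsilon}. So FIRST(<L>) = {epsilon}.
FIRST(<E>): from <E>::=<L> v we get {v}; from <E>::=epsilon we get {epsilon}. So FIRST(<E>) = {epsilon, v}.
FIRST(<S>): from <S>::=<E> r <E> r we get {r, v}; from <S>::=epsilon we get {epsilon}. So FIRST(<S>) = {epsilon, r, v}.
FOLLOW(<S>) includes $ since <S> is the start symbol.
FOLLOW(<S>): <S> appears on no right-hand side. Thus FOLLOW(<S>) = {$}.
For <S> ::= <E> r <E> r: FIRST(<E> r <E> r) = {r, v}, so it goes in M[<S>, t] for t ∈ {r, v}.
For <S> ::= epsilon: FIRST(epsilon) = {epsilon}, so it goes in M[<S>, t] for t ∈ {}; since epsilon ∈ FIRST, also for every t ∈ FOLLOW(<S>) = {$}.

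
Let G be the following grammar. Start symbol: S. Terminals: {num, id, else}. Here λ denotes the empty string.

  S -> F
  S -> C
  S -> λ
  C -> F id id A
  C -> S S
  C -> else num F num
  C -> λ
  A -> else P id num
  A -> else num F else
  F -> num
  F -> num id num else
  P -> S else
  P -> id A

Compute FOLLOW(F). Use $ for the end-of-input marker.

FIRST(A) = {else}
FIRST(F) = {num}
FIRST(S) = {λ, else, num}  (via F, C)
FIRST(C) = {λ, else, num}  (via F id id A, S S)
FIRST(P) = {else, id, num}  (via S else)
FOLLOW(S) includes $ since S is the start symbol.
FOLLOW(P): in A->else P id num, P is followed by id num with FIRST {id}. Thus FOLLOW(P) = {id}.
FOLLOW(S): in C->S S (occurrence 1), S is followed by S with FIRST {λ, else, num}; in C->S S (occurrence 1), the suffix after S is nullable, so FOLLOW(S) ⊇ FOLLOW(C) = {$, else, num}; in C->S S (occurrence 2), the suffix after S is empty, so FOLLOW(S) ⊇ FOLLOW(C) = {$, else, num}; in P->S else, S is followed by else with FIRST {else}. Thus FOLLOW(S) = {$, else, num}.
FOLLOW(C): in S->C, the suffix after C is empty, so FOLLOW(C) ⊇ FOLLOW(S) = {$, else, num}. Thus FOLLOW(C) = {$, else, num}.
FOLLOW(A): in C->F id id A, the suffix after A is empty, so FOLLOW(A) ⊇ FOLLOW(C) = {$, else, num}; in P->id A, the suffix after A is empty, so FOLLOW(A) ⊇ FOLLOW(P) = {id}. Thus FOLLOW(A) = {$, else, id, num}.
FOLLOW(F): in S->F, the suffix after F is empty, so FOLLOW(F) ⊇ FOLLOW(S) = {$, else, num}; in C->F id id A, F is followed by id id A with FIRST {id}; in C->else num F num, F is followed by num with FIRST {num}; in A->else num F else, F is followed by else with FIRST {else}. Thus FOLLOW(F) = {$, else, id, num}.

{$, else, id, num}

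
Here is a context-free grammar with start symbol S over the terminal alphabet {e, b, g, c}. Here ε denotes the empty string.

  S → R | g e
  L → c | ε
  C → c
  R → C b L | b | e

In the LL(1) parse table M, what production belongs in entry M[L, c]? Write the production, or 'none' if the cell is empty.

FIRST(L) = {ε, c}
FIRST(C) = {c}
FIRST(R) = {b, c, e}  (via C b L)
FIRST(S) = {b, c, e, g}  (via R)
FOLLOW(S) includes $ since S is the start symbol.
FOLLOW(R): in S→R, the suffix after R is empty, so FOLLOW(R) ⊇ FOLLOW(S) = {$}. Thus FOLLOW(R) = {$}.
FOLLOW(L): in R→C b L, the suffix after L is empty, so FOLLOW(L) ⊇ FOLLOW(R) = {$}. Thus FOLLOW(L) = {$}.
For L → c: FIRST(c) = {c}, so it goes in M[L, t] for t ∈ {c}.
For L → ε: FIRST(ε) = {ε}, so it goes in M[L, t] for t ∈ {}; since ε ∈ FIRST, also for every t ∈ FOLLOW(L) = {$}.

L → c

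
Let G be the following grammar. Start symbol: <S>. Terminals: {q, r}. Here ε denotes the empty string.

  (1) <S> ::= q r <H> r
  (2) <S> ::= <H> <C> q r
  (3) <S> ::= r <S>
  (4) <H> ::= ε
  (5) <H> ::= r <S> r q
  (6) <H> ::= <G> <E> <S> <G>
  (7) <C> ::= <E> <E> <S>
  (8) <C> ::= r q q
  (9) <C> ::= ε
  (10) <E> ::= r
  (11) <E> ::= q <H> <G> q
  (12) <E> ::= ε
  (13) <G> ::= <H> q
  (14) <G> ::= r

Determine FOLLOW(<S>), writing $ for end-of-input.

FIRST(<E>) = {ε, q, r}
FIRST(<S>) = {q, r}  (via <H> <C> q r)
FIRST(<C>) = {ε, q, r}  (via <E> <E> <S>)
FIRST(<H>) = {ε, q, r}  (via <G> <E> <S> <G>)
FIRST(<G>) = {q, r}  (via <H> q)
FOLLOW(<S>) includes $ since <S> is the start symbol.
FOLLOW(<H>): in <S>::=q r <H> r, <H> is followed by r with FIRST {r}; in <S>::=<H> <C> q r, <H> is followed by <C> q r with FIRST {q, r}; in <E>::=q <H> <G> q, <H> is followed by <G> q with FIRST {q, r}; in <G>::=<H> q, <H> is followed by q with FIRST {q}. Thus FOLLOW(<H>) = {q, r}.
FOLLOW(<C>): in <S>::=<H> <C> q r, <C> is followed by q r with FIRST {q}. Thus FOLLOW(<C>) = {q}.
FOLLOW(<S>): in <S>::=r <S>, the suffix after <S> is empty (adds nothing new); in <H>::=r <S> r q, <S> is followed by r q with FIRST {r}; in <H>::=<G> <E> <S> <G>, <S> is followed by <G> with FIRST {q, r}; in <C>::=<E> <E> <S>, the suffix after <S> is empty, so FOLLOW(<S>) ⊇ FOLLOW(<C>) = {q}. Thus FOLLOW(<S>) = {$, q, r}.
FOLLOW(<E>): in <H>::=<G> <E> <S> <G>, <E> is followed by <S> <G> with FIRST {q, r}; in <C>::=<E> <E> <S> (occurrence 1), <E> is followed by <E> <S> with FIRST {q, r}; in <C>::=<E> <E> <S> (occurrence 2), <E> is followed by <S> with FIRST {q, r}. Thus FOLLOW(<E>) = {q, r}.
FOLLOW(<G>): in <H>::=<G> <E> <S> <G> (occurrence 1), <G> is followed by <E> <S> <G> with FIRST {q, r}; in <H>::=<G> <E> <S> <G> (occurrence 2), the suffix after <G> is empty, so FOLLOW(<G>) ⊇ FOLLOW(<H>) = {q, r}; in <E>::=q <H> <G> q, <G> is followed by q with FIRST {q}. Thus FOLLOW(<G>) = {q, r}.

{$, q, r}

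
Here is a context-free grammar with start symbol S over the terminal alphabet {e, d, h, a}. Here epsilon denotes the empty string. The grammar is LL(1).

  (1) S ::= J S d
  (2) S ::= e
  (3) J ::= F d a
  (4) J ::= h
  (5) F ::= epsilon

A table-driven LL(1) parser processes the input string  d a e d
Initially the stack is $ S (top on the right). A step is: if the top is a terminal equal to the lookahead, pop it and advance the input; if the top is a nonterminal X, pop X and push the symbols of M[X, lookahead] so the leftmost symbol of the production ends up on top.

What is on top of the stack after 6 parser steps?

step 1: stack=$ S  input=d a e d $  — expand S ::= J S d
step 2: stack=$ d S J  input=d a e d $  — expand J ::= F d a
step 3: stack=$ d S a d F  input=d a e d $  — expand F ::= epsilon
step 4: stack=$ d S a d  input=d a e d $  — match d
step 5: stack=$ d S a  input=a e d $  — match a
step 6: stack=$ d S  input=e d $  — expand S ::= e
Stack after step 6: $ d e (top = e).

e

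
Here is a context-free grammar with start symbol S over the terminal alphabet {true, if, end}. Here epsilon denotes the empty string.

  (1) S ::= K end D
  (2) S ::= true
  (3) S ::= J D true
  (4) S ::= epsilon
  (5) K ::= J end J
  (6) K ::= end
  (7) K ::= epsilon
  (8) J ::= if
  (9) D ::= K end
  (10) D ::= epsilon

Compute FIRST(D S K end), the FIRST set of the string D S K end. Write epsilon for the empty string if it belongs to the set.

{end, if, true}

FIRST(J): from J::=if we get {if}. So FIRST(J) = {if}.
FIRST(K): from K::=J end J we get {if}; from K::=end we get {end}; from K::=epsilon we get {epsilon}. So FIRST(K) = {epsilon, end, if}.
FIRST(S): from S::=K end D we get {end, if}; from S::=true we get {true}; from S::=J D true we get {if}; from S::=epsilon we get {epsilon}. So FIRST(S) = {epsilon, end, if, true}.
FIRST(D): from D::=K end we get {end, if}; from D::=epsilon we get {epsilon}. So FIRST(D) = {epsilon, end, if}.
FIRST(D S K end): take FIRST of each symbol in turn, carrying on past any symbol whose FIRST contains epsilon; result {end, if, true}.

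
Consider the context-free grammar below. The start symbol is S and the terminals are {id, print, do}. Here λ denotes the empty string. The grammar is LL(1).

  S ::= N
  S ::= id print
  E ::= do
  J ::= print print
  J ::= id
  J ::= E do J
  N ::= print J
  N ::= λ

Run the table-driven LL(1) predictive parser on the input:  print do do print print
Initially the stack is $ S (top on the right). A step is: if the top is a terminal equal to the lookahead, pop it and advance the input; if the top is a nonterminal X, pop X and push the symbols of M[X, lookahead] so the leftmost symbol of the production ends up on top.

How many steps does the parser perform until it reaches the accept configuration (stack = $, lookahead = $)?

10

step 1: stack=$ S  input=print do do print print $  — expand S ::= N
step 2: stack=$ N  input=print do do print print $  — expand N ::= print J
step 3: stack=$ J print  input=print do do print print $  — match print
step 4: stack=$ J  input=do do print print $  — expand J ::= E do J
step 5: stack=$ J do E  input=do do print print $  — expand E ::= do
step 6: stack=$ J do do  input=do do print print $  — match do
step 7: stack=$ J do  input=do print print $  — match do
step 8: stack=$ J  input=print print $  — expand J ::= print print
step 9: stack=$ print print  input=print print $  — match print
step 10: stack=$ print  input=print $  — match print
Accept reached after 10 steps.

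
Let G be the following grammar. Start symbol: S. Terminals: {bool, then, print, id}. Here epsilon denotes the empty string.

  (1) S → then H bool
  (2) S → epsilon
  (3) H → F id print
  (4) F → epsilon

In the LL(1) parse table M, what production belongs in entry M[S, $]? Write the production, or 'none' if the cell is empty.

FIRST(S): from S→then H bool we get {then}; from S→epsilon we get {epsilon}. So FIRST(S) = {epsilon, then}.
FIRST(F): from F→epsilon we get {epsilon}. So FIRST(F) = {epsilon}.
FIRST(H): from H→F id print we get {id}. So FIRST(H) = {id}.
FOLLOW(S) includes $ since S is the start symbol.
FOLLOW(S): S appears on no right-hand side. Thus FOLLOW(S) = {$}.
For S → then H bool: FIRST(then H bool) = {then}, so it goes in M[S, t] for t ∈ {then}.
For S → epsilon: FIRST(epsilon) = {epsilon}, so it goes in M[S, t] for t ∈ {}; since epsilon ∈ FIRST, also for every t ∈ FOLLOW(S) = {$}.

S → epsilon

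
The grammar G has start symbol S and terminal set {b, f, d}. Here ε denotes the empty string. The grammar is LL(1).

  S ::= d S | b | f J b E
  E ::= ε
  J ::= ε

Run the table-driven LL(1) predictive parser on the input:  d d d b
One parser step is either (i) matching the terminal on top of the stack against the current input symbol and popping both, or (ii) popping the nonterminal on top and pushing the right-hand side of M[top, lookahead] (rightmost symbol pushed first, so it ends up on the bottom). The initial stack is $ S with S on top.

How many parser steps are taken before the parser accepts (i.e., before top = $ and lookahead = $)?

     Stack  Input      Action
  1  $ S    d d d b $  expand S ::= d S
  2  $ S d  d d d b $  match d
  3  $ S    d d b $    expand S ::= d S
  4  $ S d  d d b $    match d
  5  $ S    d b $      expand S ::= d S
  6  $ S d  d b $      match d
  7  $ S    b $        expand S ::= b
  8  $ b    b $        match b
Accept reached after 8 steps.

8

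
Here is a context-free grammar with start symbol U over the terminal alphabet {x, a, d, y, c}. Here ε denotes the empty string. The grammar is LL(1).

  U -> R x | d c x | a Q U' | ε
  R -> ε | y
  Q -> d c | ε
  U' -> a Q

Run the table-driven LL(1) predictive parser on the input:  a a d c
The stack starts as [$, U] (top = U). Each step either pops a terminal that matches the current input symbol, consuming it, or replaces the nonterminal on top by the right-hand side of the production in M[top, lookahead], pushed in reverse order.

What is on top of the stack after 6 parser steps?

step 1: stack=$ U  input=a a d c $  — expand U -> a Q U'
step 2: stack=$ U' Q a  input=a a d c $  — match a
step 3: stack=$ U' Q  input=a d c $  — expand Q -> ε
step 4: stack=$ U'  input=a d c $  — expand U' -> a Q
step 5: stack=$ Q a  input=a d c $  — match a
step 6: stack=$ Q  input=d c $  — expand Q -> d c
Stack after step 6: $ c d (top = d).

d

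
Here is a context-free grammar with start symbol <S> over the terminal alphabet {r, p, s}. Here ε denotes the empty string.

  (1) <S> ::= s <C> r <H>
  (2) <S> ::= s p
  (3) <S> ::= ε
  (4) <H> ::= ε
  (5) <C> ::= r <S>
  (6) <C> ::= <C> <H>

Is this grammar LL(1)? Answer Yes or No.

FIRST(<S>) = {ε, s}
FIRST(<H>) = {ε}
FIRST(<C>) = {r}
FOLLOW(<S>) = {$, r}
FOLLOW(<H>) = {$, r}
FOLLOW(<C>) = {r}
Cell M[<C>, r] receives both <C> ::= r <S> and <C> ::= <C> <H> — the grammar is not LL(1).

No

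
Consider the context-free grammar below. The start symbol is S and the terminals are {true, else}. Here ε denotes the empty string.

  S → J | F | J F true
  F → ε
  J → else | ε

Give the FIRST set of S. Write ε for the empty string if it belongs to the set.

{ε, else, true}

FIRST(F) = {ε}
FIRST(J) = {ε, else}
FIRST(S) = {ε, else, true}  (via J, F, J F true)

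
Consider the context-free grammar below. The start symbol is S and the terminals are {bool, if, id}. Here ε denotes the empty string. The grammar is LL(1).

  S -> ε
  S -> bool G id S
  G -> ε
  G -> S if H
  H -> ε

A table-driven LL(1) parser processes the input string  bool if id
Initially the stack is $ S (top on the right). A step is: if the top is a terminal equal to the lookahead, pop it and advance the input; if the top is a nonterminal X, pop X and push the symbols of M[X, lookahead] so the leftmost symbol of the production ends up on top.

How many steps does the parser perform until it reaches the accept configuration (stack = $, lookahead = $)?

8

step 1: stack=$ S  input=bool if id $  — expand S -> bool G id S
step 2: stack=$ S id G bool  input=bool if id $  — match bool
step 3: stack=$ S id G  input=if id $  — expand G -> S if H
step 4: stack=$ S id H if S  input=if id $  — expand S -> ε
step 5: stack=$ S id H if  input=if id $  — match if
step 6: stack=$ S id H  input=id $  — expand H -> ε
step 7: stack=$ S id  input=id $  — match id
step 8: stack=$ S  input=$  — expand S -> ε
Accept reached after 8 steps.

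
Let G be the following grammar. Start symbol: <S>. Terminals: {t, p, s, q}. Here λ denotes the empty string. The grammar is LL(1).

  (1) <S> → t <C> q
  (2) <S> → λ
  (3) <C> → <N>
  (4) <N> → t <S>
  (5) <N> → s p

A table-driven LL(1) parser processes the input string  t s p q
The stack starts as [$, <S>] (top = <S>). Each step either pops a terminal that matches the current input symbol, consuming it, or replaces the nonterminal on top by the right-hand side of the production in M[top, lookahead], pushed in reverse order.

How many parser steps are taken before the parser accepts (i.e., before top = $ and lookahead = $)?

7

step 1: stack=$ <S>  input=t s p q $  — expand <S> → t <C> q
step 2: stack=$ q <C> t  input=t s p q $  — match t
step 3: stack=$ q <C>  input=s p q $  — expand <C> → <N>
step 4: stack=$ q <N>  input=s p q $  — expand <N> → s p
step 5: stack=$ q p s  input=s p q $  — match s
step 6: stack=$ q p  input=p q $  — match p
step 7: stack=$ q  input=q $  — match q
Accept reached after 7 steps.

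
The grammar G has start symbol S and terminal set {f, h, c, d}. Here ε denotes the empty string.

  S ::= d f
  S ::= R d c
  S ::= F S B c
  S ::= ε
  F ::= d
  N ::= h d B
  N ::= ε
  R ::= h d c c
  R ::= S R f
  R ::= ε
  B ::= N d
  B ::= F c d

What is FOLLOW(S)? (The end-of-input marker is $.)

FIRST(F) = {d}
FIRST(N) = {ε, h}
FIRST(B) = {d, h}  (via N d, F c d)
FIRST(S) = {ε, d, f, h}  (via R d c, F S B c)
FIRST(R) = {ε, d, f, h}  (via S R f)
FOLLOW(S) includes $ since S is the start symbol.
FOLLOW(S): in S::=F S B c, S is followed by B c with FIRST {d, h}; in R::=S R f, S is followed by R f with FIRST {d, f, h}. Thus FOLLOW(S) = {$, d, f, h}.
FOLLOW(F): in S::=F S B c, F is followed by S B c with FIRST {d, f, h}; in B::=F c d, F is followed by c d with FIRST {c}. Thus FOLLOW(F) = {c, d, f, h}.
FOLLOW(N): in B::=N d, N is followed by d with FIRST {d}. Thus FOLLOW(N) = {d}.
FOLLOW(R): in S::=R d c, R is followed by d c with FIRST {d}; in R::=S R f, R is followed by f with FIRST {f}. Thus FOLLOW(R) = {d, f}.
FOLLOW(B): in S::=F S B c, B is followed by c with FIRST {c}; in N::=h d B, the suffix after B is empty, so FOLLOW(B) ⊇ FOLLOW(N) = {d}. Thus FOLLOW(B) = {c, d}.

{$, d, f, h}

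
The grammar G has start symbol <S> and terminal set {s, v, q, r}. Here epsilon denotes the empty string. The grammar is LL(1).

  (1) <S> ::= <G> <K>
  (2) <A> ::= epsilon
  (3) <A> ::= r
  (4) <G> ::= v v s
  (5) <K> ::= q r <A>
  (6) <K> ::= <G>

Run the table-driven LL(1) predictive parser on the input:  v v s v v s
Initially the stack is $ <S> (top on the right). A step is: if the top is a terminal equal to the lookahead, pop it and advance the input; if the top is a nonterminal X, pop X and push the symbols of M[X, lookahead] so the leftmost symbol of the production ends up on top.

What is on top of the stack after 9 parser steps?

     Stack        Input          Action
  1  $ <S>        v v s v v s $  expand <S> ::= <G> <K>
  2  $ <K> <G>    v v s v v s $  expand <G> ::= v v s
  3  $ <K> s v v  v v s v v s $  match v
  4  $ <K> s v    v s v v s $    match v
  5  $ <K> s      s v v s $      match s
  6  $ <K>        v v s $        expand <K> ::= <G>
  7  $ <G>        v v s $        expand <G> ::= v v s
  8  $ s v v      v v s $        match v
  9  $ s v        v s $          match v
Stack after step 9: $ s (top = s).

s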